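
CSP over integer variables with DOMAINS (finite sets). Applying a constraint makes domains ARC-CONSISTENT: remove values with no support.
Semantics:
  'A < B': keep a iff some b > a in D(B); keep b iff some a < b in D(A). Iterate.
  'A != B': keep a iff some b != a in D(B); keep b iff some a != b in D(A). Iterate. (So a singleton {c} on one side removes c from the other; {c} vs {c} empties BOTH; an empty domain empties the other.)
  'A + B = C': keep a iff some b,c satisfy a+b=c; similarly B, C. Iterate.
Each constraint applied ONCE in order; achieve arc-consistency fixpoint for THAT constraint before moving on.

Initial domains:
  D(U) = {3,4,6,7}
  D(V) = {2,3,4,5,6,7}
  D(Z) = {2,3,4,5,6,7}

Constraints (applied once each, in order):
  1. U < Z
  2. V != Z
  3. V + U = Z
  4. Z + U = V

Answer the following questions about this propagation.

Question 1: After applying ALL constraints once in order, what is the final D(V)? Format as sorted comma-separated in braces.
Constraint 1 (U < Z) on D(U)={3,4,6,7} D(Z)={2,3,4,5,6,7}: U {3,4,6,7}->{3,4,6}; Z {2,3,4,5,6,7}->{4,5,6,7}
Constraint 2 (V != Z) on D(V)={2,3,4,5,6,7} D(Z)={4,5,6,7}: no change
Constraint 3 (V + U = Z) on D(V)={2,3,4,5,6,7} D(U)={3,4,6} D(Z)={4,5,6,7}: V {2,3,4,5,6,7}->{2,3,4}; U {3,4,6}->{3,4}; Z {4,5,6,7}->{5,6,7}
Constraint 4 (Z + U = V) on D(Z)={5,6,7} D(U)={3,4} D(V)={2,3,4}: Z {5,6,7}->{}; U {3,4}->{}; V {2,3,4}->{}
So after all 4 constraints: D(V) = {}

Answer: {}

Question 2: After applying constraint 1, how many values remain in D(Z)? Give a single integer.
Constraint 1 (U < Z) on D(U)={3,4,6,7} D(Z)={2,3,4,5,6,7}: U {3,4,6,7}->{3,4,6}; Z {2,3,4,5,6,7}->{4,5,6,7}
So after constraint 1: D(Z)={4,5,6,7}, size = 4

Answer: 4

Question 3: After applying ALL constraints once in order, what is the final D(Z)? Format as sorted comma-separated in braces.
Constraint 1 (U < Z) on D(U)={3,4,6,7} D(Z)={2,3,4,5,6,7}: U {3,4,6,7}->{3,4,6}; Z {2,3,4,5,6,7}->{4,5,6,7}
Constraint 2 (V != Z) on D(V)={2,3,4,5,6,7} D(Z)={4,5,6,7}: no change
Constraint 3 (V + U = Z) on D(V)={2,3,4,5,6,7} D(U)={3,4,6} D(Z)={4,5,6,7}: V {2,3,4,5,6,7}->{2,3,4}; U {3,4,6}->{3,4}; Z {4,5,6,7}->{5,6,7}
Constraint 4 (Z + U = V) on D(Z)={5,6,7} D(U)={3,4} D(V)={2,3,4}: Z {5,6,7}->{}; U {3,4}->{}; V {2,3,4}->{}
So after all 4 constraints: D(Z) = {}

Answer: {}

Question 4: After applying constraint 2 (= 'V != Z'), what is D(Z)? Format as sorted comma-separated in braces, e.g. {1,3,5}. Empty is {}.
Answer: {4,5,6,7}

Derivation:
Constraint 1 (U < Z) on D(U)={3,4,6,7} D(Z)={2,3,4,5,6,7}: U {3,4,6,7}->{3,4,6}; Z {2,3,4,5,6,7}->{4,5,6,7}
Constraint 2 (V != Z) on D(V)={2,3,4,5,6,7} D(Z)={4,5,6,7}: no change
So after constraint 2: D(Z) = {4,5,6,7}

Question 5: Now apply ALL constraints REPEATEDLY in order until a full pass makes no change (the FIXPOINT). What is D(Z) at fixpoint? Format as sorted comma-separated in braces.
Answer: {}

Derivation:
pass 0 (initial): D(Z)={2,3,4,5,6,7}
pass 1: U {3,4,6,7}->{}; V {2,3,4,5,6,7}->{}; Z {2,3,4,5,6,7}->{}
pass 2: no change
Fixpoint after 2 passes: D(Z) = {}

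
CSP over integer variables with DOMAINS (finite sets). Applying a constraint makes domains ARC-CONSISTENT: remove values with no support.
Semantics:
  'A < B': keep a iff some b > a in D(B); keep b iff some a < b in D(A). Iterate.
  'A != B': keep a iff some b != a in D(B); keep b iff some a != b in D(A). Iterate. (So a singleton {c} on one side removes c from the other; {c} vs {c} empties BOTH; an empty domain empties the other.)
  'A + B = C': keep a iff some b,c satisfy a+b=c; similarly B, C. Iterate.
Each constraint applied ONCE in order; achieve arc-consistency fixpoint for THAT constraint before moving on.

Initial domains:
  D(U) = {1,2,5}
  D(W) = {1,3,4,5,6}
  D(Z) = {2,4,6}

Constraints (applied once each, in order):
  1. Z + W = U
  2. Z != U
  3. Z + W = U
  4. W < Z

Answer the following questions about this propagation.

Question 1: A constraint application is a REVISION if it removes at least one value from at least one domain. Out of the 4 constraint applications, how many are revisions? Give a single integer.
Constraint 1 (Z + W = U) on D(Z)={2,4,6} D(W)={1,3,4,5,6} D(U)={1,2,5}: Z {2,4,6}->{2,4}; W {1,3,4,5,6}->{1,3}; U {1,2,5}->{5} => REVISION
Constraint 2 (Z != U) on D(Z)={2,4} D(U)={5}: no change => not a revision
Constraint 3 (Z + W = U) on D(Z)={2,4} D(W)={1,3} D(U)={5}: no change => not a revision
Constraint 4 (W < Z) on D(W)={1,3} D(Z)={2,4}: no change => not a revision
Total revisions = 1

Answer: 1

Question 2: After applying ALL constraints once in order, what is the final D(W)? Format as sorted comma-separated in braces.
Constraint 1 (Z + W = U) on D(Z)={2,4,6} D(W)={1,3,4,5,6} D(U)={1,2,5}: Z {2,4,6}->{2,4}; W {1,3,4,5,6}->{1,3}; U {1,2,5}->{5}
Constraint 2 (Z != U) on D(Z)={2,4} D(U)={5}: no change
Constraint 3 (Z + W = U) on D(Z)={2,4} D(W)={1,3} D(U)={5}: no change
Constraint 4 (W < Z) on D(W)={1,3} D(Z)={2,4}: no change
So after all 4 constraints: D(W) = {1,3}

Answer: {1,3}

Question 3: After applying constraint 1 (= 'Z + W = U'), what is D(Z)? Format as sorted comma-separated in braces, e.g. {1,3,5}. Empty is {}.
Constraint 1 (Z + W = U) on D(Z)={2,4,6} D(W)={1,3,4,5,6} D(U)={1,2,5}: Z {2,4,6}->{2,4}; W {1,3,4,5,6}->{1,3}; U {1,2,5}->{5}
So after constraint 1: D(Z) = {2,4}

Answer: {2,4}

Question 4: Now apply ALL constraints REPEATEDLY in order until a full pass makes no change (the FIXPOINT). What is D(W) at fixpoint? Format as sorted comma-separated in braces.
Answer: {1,3}

Derivation:
pass 0 (initial): D(W)={1,3,4,5,6}
pass 1: U {1,2,5}->{5}; W {1,3,4,5,6}->{1,3}; Z {2,4,6}->{2,4}
pass 2: no change
Fixpoint after 2 passes: D(W) = {1,3}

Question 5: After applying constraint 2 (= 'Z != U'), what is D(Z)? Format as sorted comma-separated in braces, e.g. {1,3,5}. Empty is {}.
Answer: {2,4}

Derivation:
Constraint 1 (Z + W = U) on D(Z)={2,4,6} D(W)={1,3,4,5,6} D(U)={1,2,5}: Z {2,4,6}->{2,4}; W {1,3,4,5,6}->{1,3}; U {1,2,5}->{5}
Constraint 2 (Z != U) on D(Z)={2,4} D(U)={5}: no change
So after constraint 2: D(Z) = {2,4}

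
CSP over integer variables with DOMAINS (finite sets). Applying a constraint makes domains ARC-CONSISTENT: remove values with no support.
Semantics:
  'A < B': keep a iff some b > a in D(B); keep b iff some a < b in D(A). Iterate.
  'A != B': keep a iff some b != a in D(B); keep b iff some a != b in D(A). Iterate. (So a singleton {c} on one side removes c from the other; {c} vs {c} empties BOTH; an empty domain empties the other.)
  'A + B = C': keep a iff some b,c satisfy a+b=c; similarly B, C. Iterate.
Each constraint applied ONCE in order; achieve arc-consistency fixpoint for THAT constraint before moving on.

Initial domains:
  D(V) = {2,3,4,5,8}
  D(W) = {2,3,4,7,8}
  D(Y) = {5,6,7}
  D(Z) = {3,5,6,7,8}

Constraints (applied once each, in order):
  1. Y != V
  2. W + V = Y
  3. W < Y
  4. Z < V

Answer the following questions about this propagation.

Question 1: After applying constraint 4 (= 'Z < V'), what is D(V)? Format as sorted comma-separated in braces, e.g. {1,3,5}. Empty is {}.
Answer: {4,5}

Derivation:
Constraint 1 (Y != V) on D(Y)={5,6,7} D(V)={2,3,4,5,8}: no change
Constraint 2 (W + V = Y) on D(W)={2,3,4,7,8} D(V)={2,3,4,5,8} D(Y)={5,6,7}: W {2,3,4,7,8}->{2,3,4}; V {2,3,4,5,8}->{2,3,4,5}
Constraint 3 (W < Y) on D(W)={2,3,4} D(Y)={5,6,7}: no change
Constraint 4 (Z < V) on D(Z)={3,5,6,7,8} D(V)={2,3,4,5}: Z {3,5,6,7,8}->{3}; V {2,3,4,5}->{4,5}
So after constraint 4: D(V) = {4,5}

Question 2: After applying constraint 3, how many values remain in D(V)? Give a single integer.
Answer: 4

Derivation:
Constraint 1 (Y != V) on D(Y)={5,6,7} D(V)={2,3,4,5,8}: no change
Constraint 2 (W + V = Y) on D(W)={2,3,4,7,8} D(V)={2,3,4,5,8} D(Y)={5,6,7}: W {2,3,4,7,8}->{2,3,4}; V {2,3,4,5,8}->{2,3,4,5}
Constraint 3 (W < Y) on D(W)={2,3,4} D(Y)={5,6,7}: no change
So after constraint 3: D(V)={2,3,4,5}, size = 4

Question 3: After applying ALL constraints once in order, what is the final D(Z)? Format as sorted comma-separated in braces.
Answer: {3}

Derivation:
Constraint 1 (Y != V) on D(Y)={5,6,7} D(V)={2,3,4,5,8}: no change
Constraint 2 (W + V = Y) on D(W)={2,3,4,7,8} D(V)={2,3,4,5,8} D(Y)={5,6,7}: W {2,3,4,7,8}->{2,3,4}; V {2,3,4,5,8}->{2,3,4,5}
Constraint 3 (W < Y) on D(W)={2,3,4} D(Y)={5,6,7}: no change
Constraint 4 (Z < V) on D(Z)={3,5,6,7,8} D(V)={2,3,4,5}: Z {3,5,6,7,8}->{3}; V {2,3,4,5}->{4,5}
So after all 4 constraints: D(Z) = {3}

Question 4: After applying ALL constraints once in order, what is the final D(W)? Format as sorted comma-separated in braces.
Constraint 1 (Y != V) on D(Y)={5,6,7} D(V)={2,3,4,5,8}: no change
Constraint 2 (W + V = Y) on D(W)={2,3,4,7,8} D(V)={2,3,4,5,8} D(Y)={5,6,7}: W {2,3,4,7,8}->{2,3,4}; V {2,3,4,5,8}->{2,3,4,5}
Constraint 3 (W < Y) on D(W)={2,3,4} D(Y)={5,6,7}: no change
Constraint 4 (Z < V) on D(Z)={3,5,6,7,8} D(V)={2,3,4,5}: Z {3,5,6,7,8}->{3}; V {2,3,4,5}->{4,5}
So after all 4 constraints: D(W) = {2,3,4}

Answer: {2,3,4}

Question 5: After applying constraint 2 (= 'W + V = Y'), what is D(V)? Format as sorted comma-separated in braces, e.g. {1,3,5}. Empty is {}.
Answer: {2,3,4,5}

Derivation:
Constraint 1 (Y != V) on D(Y)={5,6,7} D(V)={2,3,4,5,8}: no change
Constraint 2 (W + V = Y) on D(W)={2,3,4,7,8} D(V)={2,3,4,5,8} D(Y)={5,6,7}: W {2,3,4,7,8}->{2,3,4}; V {2,3,4,5,8}->{2,3,4,5}
So after constraint 2: D(V) = {2,3,4,5}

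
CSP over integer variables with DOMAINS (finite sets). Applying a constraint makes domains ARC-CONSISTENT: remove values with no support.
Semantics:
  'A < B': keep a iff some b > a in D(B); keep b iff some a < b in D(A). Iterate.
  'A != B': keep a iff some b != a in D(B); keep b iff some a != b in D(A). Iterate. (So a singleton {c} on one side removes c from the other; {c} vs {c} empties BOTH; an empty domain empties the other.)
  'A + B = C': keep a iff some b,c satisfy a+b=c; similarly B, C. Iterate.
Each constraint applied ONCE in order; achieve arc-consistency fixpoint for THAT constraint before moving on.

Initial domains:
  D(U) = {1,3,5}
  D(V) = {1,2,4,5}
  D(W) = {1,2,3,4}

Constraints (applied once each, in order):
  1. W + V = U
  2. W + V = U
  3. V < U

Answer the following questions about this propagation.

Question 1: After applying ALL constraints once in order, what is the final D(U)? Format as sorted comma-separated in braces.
Constraint 1 (W + V = U) on D(W)={1,2,3,4} D(V)={1,2,4,5} D(U)={1,3,5}: V {1,2,4,5}->{1,2,4}; U {1,3,5}->{3,5}
Constraint 2 (W + V = U) on D(W)={1,2,3,4} D(V)={1,2,4} D(U)={3,5}: no change
Constraint 3 (V < U) on D(V)={1,2,4} D(U)={3,5}: no change
So after all 3 constraints: D(U) = {3,5}

Answer: {3,5}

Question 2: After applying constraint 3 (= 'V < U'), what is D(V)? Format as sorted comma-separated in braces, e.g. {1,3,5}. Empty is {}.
Answer: {1,2,4}

Derivation:
Constraint 1 (W + V = U) on D(W)={1,2,3,4} D(V)={1,2,4,5} D(U)={1,3,5}: V {1,2,4,5}->{1,2,4}; U {1,3,5}->{3,5}
Constraint 2 (W + V = U) on D(W)={1,2,3,4} D(V)={1,2,4} D(U)={3,5}: no change
Constraint 3 (V < U) on D(V)={1,2,4} D(U)={3,5}: no change
So after constraint 3: D(V) = {1,2,4}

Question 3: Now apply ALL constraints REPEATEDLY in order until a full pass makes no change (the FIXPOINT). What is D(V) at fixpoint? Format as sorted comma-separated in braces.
pass 0 (initial): D(V)={1,2,4,5}
pass 1: U {1,3,5}->{3,5}; V {1,2,4,5}->{1,2,4}
pass 2: no change
Fixpoint after 2 passes: D(V) = {1,2,4}

Answer: {1,2,4}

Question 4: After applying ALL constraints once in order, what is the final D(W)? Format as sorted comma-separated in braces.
Answer: {1,2,3,4}

Derivation:
Constraint 1 (W + V = U) on D(W)={1,2,3,4} D(V)={1,2,4,5} D(U)={1,3,5}: V {1,2,4,5}->{1,2,4}; U {1,3,5}->{3,5}
Constraint 2 (W + V = U) on D(W)={1,2,3,4} D(V)={1,2,4} D(U)={3,5}: no change
Constraint 3 (V < U) on D(V)={1,2,4} D(U)={3,5}: no change
So after all 3 constraints: D(W) = {1,2,3,4}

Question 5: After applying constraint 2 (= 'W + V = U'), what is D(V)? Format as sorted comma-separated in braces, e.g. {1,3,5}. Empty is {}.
Constraint 1 (W + V = U) on D(W)={1,2,3,4} D(V)={1,2,4,5} D(U)={1,3,5}: V {1,2,4,5}->{1,2,4}; U {1,3,5}->{3,5}
Constraint 2 (W + V = U) on D(W)={1,2,3,4} D(V)={1,2,4} D(U)={3,5}: no change
So after constraint 2: D(V) = {1,2,4}

Answer: {1,2,4}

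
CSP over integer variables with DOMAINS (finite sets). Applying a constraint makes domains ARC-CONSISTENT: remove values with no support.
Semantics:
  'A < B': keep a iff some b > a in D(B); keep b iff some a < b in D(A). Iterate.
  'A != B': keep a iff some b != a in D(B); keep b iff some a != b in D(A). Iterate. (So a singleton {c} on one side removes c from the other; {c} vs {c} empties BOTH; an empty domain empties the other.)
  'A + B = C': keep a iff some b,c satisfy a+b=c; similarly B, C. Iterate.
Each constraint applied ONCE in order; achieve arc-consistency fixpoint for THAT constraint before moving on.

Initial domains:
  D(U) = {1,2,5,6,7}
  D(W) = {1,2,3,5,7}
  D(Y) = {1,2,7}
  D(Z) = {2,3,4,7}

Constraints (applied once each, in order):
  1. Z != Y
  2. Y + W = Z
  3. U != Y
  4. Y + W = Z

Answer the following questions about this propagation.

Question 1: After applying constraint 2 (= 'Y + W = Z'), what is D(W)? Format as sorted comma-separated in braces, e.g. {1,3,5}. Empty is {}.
Constraint 1 (Z != Y) on D(Z)={2,3,4,7} D(Y)={1,2,7}: no change
Constraint 2 (Y + W = Z) on D(Y)={1,2,7} D(W)={1,2,3,5,7} D(Z)={2,3,4,7}: Y {1,2,7}->{1,2}; W {1,2,3,5,7}->{1,2,3,5}
So after constraint 2: D(W) = {1,2,3,5}

Answer: {1,2,3,5}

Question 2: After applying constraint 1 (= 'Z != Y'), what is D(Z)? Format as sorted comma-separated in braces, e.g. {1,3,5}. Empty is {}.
Constraint 1 (Z != Y) on D(Z)={2,3,4,7} D(Y)={1,2,7}: no change
So after constraint 1: D(Z) = {2,3,4,7}

Answer: {2,3,4,7}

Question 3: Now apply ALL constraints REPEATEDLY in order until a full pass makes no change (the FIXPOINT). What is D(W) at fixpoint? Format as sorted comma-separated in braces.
Answer: {1,2,3,5}

Derivation:
pass 0 (initial): D(W)={1,2,3,5,7}
pass 1: W {1,2,3,5,7}->{1,2,3,5}; Y {1,2,7}->{1,2}
pass 2: no change
Fixpoint after 2 passes: D(W) = {1,2,3,5}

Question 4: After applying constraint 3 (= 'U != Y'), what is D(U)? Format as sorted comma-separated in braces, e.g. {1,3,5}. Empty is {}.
Answer: {1,2,5,6,7}

Derivation:
Constraint 1 (Z != Y) on D(Z)={2,3,4,7} D(Y)={1,2,7}: no change
Constraint 2 (Y + W = Z) on D(Y)={1,2,7} D(W)={1,2,3,5,7} D(Z)={2,3,4,7}: Y {1,2,7}->{1,2}; W {1,2,3,5,7}->{1,2,3,5}
Constraint 3 (U != Y) on D(U)={1,2,5,6,7} D(Y)={1,2}: no change
So after constraint 3: D(U) = {1,2,5,6,7}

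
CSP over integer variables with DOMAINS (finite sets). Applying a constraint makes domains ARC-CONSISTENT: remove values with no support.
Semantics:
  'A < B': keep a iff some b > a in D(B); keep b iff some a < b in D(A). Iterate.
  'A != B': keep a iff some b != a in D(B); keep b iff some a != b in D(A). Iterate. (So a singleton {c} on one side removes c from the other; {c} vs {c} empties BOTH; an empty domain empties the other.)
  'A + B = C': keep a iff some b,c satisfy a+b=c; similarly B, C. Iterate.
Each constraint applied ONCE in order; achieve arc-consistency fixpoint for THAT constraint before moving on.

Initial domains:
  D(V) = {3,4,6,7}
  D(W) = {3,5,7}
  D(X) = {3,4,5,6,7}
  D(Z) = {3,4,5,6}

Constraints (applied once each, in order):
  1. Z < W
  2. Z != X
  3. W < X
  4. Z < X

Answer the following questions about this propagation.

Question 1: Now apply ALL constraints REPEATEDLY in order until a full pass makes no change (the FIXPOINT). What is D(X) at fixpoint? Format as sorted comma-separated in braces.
pass 0 (initial): D(X)={3,4,5,6,7}
pass 1: W {3,5,7}->{5}; X {3,4,5,6,7}->{6,7}
pass 2: Z {3,4,5,6}->{3,4}
pass 3: no change
Fixpoint after 3 passes: D(X) = {6,7}

Answer: {6,7}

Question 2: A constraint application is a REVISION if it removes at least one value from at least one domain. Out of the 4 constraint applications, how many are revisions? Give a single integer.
Constraint 1 (Z < W) on D(Z)={3,4,5,6} D(W)={3,5,7}: W {3,5,7}->{5,7} => REVISION
Constraint 2 (Z != X) on D(Z)={3,4,5,6} D(X)={3,4,5,6,7}: no change => not a revision
Constraint 3 (W < X) on D(W)={5,7} D(X)={3,4,5,6,7}: W {5,7}->{5}; X {3,4,5,6,7}->{6,7} => REVISION
Constraint 4 (Z < X) on D(Z)={3,4,5,6} D(X)={6,7}: no change => not a revision
Total revisions = 2

Answer: 2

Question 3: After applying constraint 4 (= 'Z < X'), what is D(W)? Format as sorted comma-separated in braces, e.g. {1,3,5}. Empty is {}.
Answer: {5}

Derivation:
Constraint 1 (Z < W) on D(Z)={3,4,5,6} D(W)={3,5,7}: W {3,5,7}->{5,7}
Constraint 2 (Z != X) on D(Z)={3,4,5,6} D(X)={3,4,5,6,7}: no change
Constraint 3 (W < X) on D(W)={5,7} D(X)={3,4,5,6,7}: W {5,7}->{5}; X {3,4,5,6,7}->{6,7}
Constraint 4 (Z < X) on D(Z)={3,4,5,6} D(X)={6,7}: no change
So after constraint 4: D(W) = {5}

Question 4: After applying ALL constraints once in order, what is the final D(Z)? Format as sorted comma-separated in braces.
Answer: {3,4,5,6}

Derivation:
Constraint 1 (Z < W) on D(Z)={3,4,5,6} D(W)={3,5,7}: W {3,5,7}->{5,7}
Constraint 2 (Z != X) on D(Z)={3,4,5,6} D(X)={3,4,5,6,7}: no change
Constraint 3 (W < X) on D(W)={5,7} D(X)={3,4,5,6,7}: W {5,7}->{5}; X {3,4,5,6,7}->{6,7}
Constraint 4 (Z < X) on D(Z)={3,4,5,6} D(X)={6,7}: no change
So after all 4 constraints: D(Z) = {3,4,5,6}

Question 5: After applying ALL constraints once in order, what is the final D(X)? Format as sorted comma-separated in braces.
Constraint 1 (Z < W) on D(Z)={3,4,5,6} D(W)={3,5,7}: W {3,5,7}->{5,7}
Constraint 2 (Z != X) on D(Z)={3,4,5,6} D(X)={3,4,5,6,7}: no change
Constraint 3 (W < X) on D(W)={5,7} D(X)={3,4,5,6,7}: W {5,7}->{5}; X {3,4,5,6,7}->{6,7}
Constraint 4 (Z < X) on D(Z)={3,4,5,6} D(X)={6,7}: no change
So after all 4 constraints: D(X) = {6,7}

Answer: {6,7}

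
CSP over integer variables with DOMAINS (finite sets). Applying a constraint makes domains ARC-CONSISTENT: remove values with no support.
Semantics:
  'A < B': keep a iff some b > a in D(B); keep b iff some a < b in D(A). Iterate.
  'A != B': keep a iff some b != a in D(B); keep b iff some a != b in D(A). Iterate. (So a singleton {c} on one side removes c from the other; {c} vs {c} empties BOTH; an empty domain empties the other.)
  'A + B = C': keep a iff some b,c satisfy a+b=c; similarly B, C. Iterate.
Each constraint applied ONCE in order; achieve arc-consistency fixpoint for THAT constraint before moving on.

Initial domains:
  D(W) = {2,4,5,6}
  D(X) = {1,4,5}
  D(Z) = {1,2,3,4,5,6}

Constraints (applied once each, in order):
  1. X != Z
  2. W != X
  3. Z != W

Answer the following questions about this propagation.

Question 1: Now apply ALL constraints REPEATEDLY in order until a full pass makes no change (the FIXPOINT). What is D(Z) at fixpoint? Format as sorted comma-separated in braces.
pass 0 (initial): D(Z)={1,2,3,4,5,6}
pass 1: no change
Fixpoint after 1 passes: D(Z) = {1,2,3,4,5,6}

Answer: {1,2,3,4,5,6}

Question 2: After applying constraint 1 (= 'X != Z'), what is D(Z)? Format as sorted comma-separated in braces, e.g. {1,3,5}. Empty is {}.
Constraint 1 (X != Z) on D(X)={1,4,5} D(Z)={1,2,3,4,5,6}: no change
So after constraint 1: D(Z) = {1,2,3,4,5,6}

Answer: {1,2,3,4,5,6}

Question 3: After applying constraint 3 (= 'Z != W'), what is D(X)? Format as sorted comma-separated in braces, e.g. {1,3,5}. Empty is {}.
Constraint 1 (X != Z) on D(X)={1,4,5} D(Z)={1,2,3,4,5,6}: no change
Constraint 2 (W != X) on D(W)={2,4,5,6} D(X)={1,4,5}: no change
Constraint 3 (Z != W) on D(Z)={1,2,3,4,5,6} D(W)={2,4,5,6}: no change
So after constraint 3: D(X) = {1,4,5}

Answer: {1,4,5}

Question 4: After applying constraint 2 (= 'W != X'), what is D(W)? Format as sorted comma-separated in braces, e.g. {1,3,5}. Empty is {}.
Constraint 1 (X != Z) on D(X)={1,4,5} D(Z)={1,2,3,4,5,6}: no change
Constraint 2 (W != X) on D(W)={2,4,5,6} D(X)={1,4,5}: no change
So after constraint 2: D(W) = {2,4,5,6}

Answer: {2,4,5,6}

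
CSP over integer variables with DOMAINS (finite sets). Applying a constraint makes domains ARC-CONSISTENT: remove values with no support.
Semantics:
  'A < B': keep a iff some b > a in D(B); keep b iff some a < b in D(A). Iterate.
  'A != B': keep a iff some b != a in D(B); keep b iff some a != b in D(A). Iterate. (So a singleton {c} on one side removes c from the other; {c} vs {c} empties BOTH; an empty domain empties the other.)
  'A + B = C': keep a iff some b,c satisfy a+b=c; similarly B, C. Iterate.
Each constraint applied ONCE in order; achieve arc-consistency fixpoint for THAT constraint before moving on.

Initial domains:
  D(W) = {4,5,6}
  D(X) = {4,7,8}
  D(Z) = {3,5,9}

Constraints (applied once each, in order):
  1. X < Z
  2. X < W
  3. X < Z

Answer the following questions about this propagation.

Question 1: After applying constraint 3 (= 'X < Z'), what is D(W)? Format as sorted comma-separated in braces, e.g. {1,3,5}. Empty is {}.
Constraint 1 (X < Z) on D(X)={4,7,8} D(Z)={3,5,9}: Z {3,5,9}->{5,9}
Constraint 2 (X < W) on D(X)={4,7,8} D(W)={4,5,6}: X {4,7,8}->{4}; W {4,5,6}->{5,6}
Constraint 3 (X < Z) on D(X)={4} D(Z)={5,9}: no change
So after constraint 3: D(W) = {5,6}

Answer: {5,6}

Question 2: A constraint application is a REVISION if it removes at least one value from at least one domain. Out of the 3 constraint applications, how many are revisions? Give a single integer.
Answer: 2

Derivation:
Constraint 1 (X < Z) on D(X)={4,7,8} D(Z)={3,5,9}: Z {3,5,9}->{5,9} => REVISION
Constraint 2 (X < W) on D(X)={4,7,8} D(W)={4,5,6}: X {4,7,8}->{4}; W {4,5,6}->{5,6} => REVISION
Constraint 3 (X < Z) on D(X)={4} D(Z)={5,9}: no change => not a revision
Total revisions = 2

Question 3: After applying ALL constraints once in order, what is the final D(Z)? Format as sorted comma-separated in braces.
Answer: {5,9}

Derivation:
Constraint 1 (X < Z) on D(X)={4,7,8} D(Z)={3,5,9}: Z {3,5,9}->{5,9}
Constraint 2 (X < W) on D(X)={4,7,8} D(W)={4,5,6}: X {4,7,8}->{4}; W {4,5,6}->{5,6}
Constraint 3 (X < Z) on D(X)={4} D(Z)={5,9}: no change
So after all 3 constraints: D(Z) = {5,9}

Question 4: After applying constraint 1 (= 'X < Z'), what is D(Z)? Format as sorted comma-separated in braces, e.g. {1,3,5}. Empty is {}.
Constraint 1 (X < Z) on D(X)={4,7,8} D(Z)={3,5,9}: Z {3,5,9}->{5,9}
So after constraint 1: D(Z) = {5,9}

Answer: {5,9}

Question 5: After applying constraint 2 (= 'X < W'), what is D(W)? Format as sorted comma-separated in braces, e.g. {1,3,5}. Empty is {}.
Constraint 1 (X < Z) on D(X)={4,7,8} D(Z)={3,5,9}: Z {3,5,9}->{5,9}
Constraint 2 (X < W) on D(X)={4,7,8} D(W)={4,5,6}: X {4,7,8}->{4}; W {4,5,6}->{5,6}
So after constraint 2: D(W) = {5,6}

Answer: {5,6}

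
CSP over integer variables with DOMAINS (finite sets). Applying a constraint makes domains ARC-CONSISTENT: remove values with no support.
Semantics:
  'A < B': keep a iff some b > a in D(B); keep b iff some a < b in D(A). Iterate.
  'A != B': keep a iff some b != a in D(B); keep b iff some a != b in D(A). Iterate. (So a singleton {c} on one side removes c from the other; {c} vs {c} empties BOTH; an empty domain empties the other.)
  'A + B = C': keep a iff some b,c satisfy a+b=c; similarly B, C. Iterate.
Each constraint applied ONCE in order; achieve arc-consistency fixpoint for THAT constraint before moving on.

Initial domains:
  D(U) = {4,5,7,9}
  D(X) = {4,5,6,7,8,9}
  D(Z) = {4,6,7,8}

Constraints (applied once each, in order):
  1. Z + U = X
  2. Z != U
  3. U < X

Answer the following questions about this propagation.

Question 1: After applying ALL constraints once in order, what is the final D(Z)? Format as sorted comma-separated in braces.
Answer: {4}

Derivation:
Constraint 1 (Z + U = X) on D(Z)={4,6,7,8} D(U)={4,5,7,9} D(X)={4,5,6,7,8,9}: Z {4,6,7,8}->{4}; U {4,5,7,9}->{4,5}; X {4,5,6,7,8,9}->{8,9}
Constraint 2 (Z != U) on D(Z)={4} D(U)={4,5}: U {4,5}->{5}
Constraint 3 (U < X) on D(U)={5} D(X)={8,9}: no change
So after all 3 constraints: D(Z) = {4}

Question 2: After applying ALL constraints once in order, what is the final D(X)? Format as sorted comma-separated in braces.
Constraint 1 (Z + U = X) on D(Z)={4,6,7,8} D(U)={4,5,7,9} D(X)={4,5,6,7,8,9}: Z {4,6,7,8}->{4}; U {4,5,7,9}->{4,5}; X {4,5,6,7,8,9}->{8,9}
Constraint 2 (Z != U) on D(Z)={4} D(U)={4,5}: U {4,5}->{5}
Constraint 3 (U < X) on D(U)={5} D(X)={8,9}: no change
So after all 3 constraints: D(X) = {8,9}

Answer: {8,9}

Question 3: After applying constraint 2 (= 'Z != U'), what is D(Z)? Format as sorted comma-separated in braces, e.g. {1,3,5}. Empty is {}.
Answer: {4}

Derivation:
Constraint 1 (Z + U = X) on D(Z)={4,6,7,8} D(U)={4,5,7,9} D(X)={4,5,6,7,8,9}: Z {4,6,7,8}->{4}; U {4,5,7,9}->{4,5}; X {4,5,6,7,8,9}->{8,9}
Constraint 2 (Z != U) on D(Z)={4} D(U)={4,5}: U {4,5}->{5}
So after constraint 2: D(Z) = {4}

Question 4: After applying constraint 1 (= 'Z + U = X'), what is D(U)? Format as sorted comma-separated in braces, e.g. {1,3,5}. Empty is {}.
Constraint 1 (Z + U = X) on D(Z)={4,6,7,8} D(U)={4,5,7,9} D(X)={4,5,6,7,8,9}: Z {4,6,7,8}->{4}; U {4,5,7,9}->{4,5}; X {4,5,6,7,8,9}->{8,9}
So after constraint 1: D(U) = {4,5}

Answer: {4,5}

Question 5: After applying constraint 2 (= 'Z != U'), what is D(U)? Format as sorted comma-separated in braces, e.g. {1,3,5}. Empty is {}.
Answer: {5}

Derivation:
Constraint 1 (Z + U = X) on D(Z)={4,6,7,8} D(U)={4,5,7,9} D(X)={4,5,6,7,8,9}: Z {4,6,7,8}->{4}; U {4,5,7,9}->{4,5}; X {4,5,6,7,8,9}->{8,9}
Constraint 2 (Z != U) on D(Z)={4} D(U)={4,5}: U {4,5}->{5}
So after constraint 2: D(U) = {5}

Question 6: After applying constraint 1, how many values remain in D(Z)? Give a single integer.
Answer: 1

Derivation:
Constraint 1 (Z + U = X) on D(Z)={4,6,7,8} D(U)={4,5,7,9} D(X)={4,5,6,7,8,9}: Z {4,6,7,8}->{4}; U {4,5,7,9}->{4,5}; X {4,5,6,7,8,9}->{8,9}
So after constraint 1: D(Z)={4}, size = 1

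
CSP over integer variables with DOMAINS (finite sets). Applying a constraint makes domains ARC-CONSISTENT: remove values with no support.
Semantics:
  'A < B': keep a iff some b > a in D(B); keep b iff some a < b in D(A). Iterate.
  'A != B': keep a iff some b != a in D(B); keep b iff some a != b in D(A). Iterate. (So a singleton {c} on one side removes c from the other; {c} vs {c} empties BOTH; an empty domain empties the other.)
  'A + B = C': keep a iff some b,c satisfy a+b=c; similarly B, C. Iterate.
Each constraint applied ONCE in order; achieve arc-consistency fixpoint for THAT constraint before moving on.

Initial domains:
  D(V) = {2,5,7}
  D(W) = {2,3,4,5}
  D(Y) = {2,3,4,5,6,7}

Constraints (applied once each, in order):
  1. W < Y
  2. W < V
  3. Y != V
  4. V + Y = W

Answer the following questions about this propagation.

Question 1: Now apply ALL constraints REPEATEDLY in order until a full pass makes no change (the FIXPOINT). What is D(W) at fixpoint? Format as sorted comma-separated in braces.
Answer: {}

Derivation:
pass 0 (initial): D(W)={2,3,4,5}
pass 1: V {2,5,7}->{}; W {2,3,4,5}->{}; Y {2,3,4,5,6,7}->{}
pass 2: no change
Fixpoint after 2 passes: D(W) = {}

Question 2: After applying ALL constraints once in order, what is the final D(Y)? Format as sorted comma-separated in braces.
Constraint 1 (W < Y) on D(W)={2,3,4,5} D(Y)={2,3,4,5,6,7}: Y {2,3,4,5,6,7}->{3,4,5,6,7}
Constraint 2 (W < V) on D(W)={2,3,4,5} D(V)={2,5,7}: V {2,5,7}->{5,7}
Constraint 3 (Y != V) on D(Y)={3,4,5,6,7} D(V)={5,7}: no change
Constraint 4 (V + Y = W) on D(V)={5,7} D(Y)={3,4,5,6,7} D(W)={2,3,4,5}: V {5,7}->{}; Y {3,4,5,6,7}->{}; W {2,3,4,5}->{}
So after all 4 constraints: D(Y) = {}

Answer: {}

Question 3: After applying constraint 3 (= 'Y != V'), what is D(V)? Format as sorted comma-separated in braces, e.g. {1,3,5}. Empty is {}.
Constraint 1 (W < Y) on D(W)={2,3,4,5} D(Y)={2,3,4,5,6,7}: Y {2,3,4,5,6,7}->{3,4,5,6,7}
Constraint 2 (W < V) on D(W)={2,3,4,5} D(V)={2,5,7}: V {2,5,7}->{5,7}
Constraint 3 (Y != V) on D(Y)={3,4,5,6,7} D(V)={5,7}: no change
So after constraint 3: D(V) = {5,7}

Answer: {5,7}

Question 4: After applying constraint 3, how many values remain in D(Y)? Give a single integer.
Constraint 1 (W < Y) on D(W)={2,3,4,5} D(Y)={2,3,4,5,6,7}: Y {2,3,4,5,6,7}->{3,4,5,6,7}
Constraint 2 (W < V) on D(W)={2,3,4,5} D(V)={2,5,7}: V {2,5,7}->{5,7}
Constraint 3 (Y != V) on D(Y)={3,4,5,6,7} D(V)={5,7}: no change
So after constraint 3: D(Y)={3,4,5,6,7}, size = 5

Answer: 5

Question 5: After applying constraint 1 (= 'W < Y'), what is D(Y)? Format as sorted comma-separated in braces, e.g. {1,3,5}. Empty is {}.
Answer: {3,4,5,6,7}

Derivation:
Constraint 1 (W < Y) on D(W)={2,3,4,5} D(Y)={2,3,4,5,6,7}: Y {2,3,4,5,6,7}->{3,4,5,6,7}
So after constraint 1: D(Y) = {3,4,5,6,7}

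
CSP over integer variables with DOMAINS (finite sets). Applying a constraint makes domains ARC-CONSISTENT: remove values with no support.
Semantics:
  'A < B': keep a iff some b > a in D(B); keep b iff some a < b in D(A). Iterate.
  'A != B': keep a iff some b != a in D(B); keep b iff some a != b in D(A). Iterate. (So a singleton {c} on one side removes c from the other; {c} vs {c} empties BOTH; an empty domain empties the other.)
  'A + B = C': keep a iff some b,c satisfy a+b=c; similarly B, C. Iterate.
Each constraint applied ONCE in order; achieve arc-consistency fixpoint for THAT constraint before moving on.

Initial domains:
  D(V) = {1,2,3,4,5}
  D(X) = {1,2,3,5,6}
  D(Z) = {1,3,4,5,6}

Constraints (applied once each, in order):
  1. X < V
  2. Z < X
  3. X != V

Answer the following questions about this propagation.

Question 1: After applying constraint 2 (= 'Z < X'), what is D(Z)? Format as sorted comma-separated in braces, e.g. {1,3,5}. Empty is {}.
Constraint 1 (X < V) on D(X)={1,2,3,5,6} D(V)={1,2,3,4,5}: X {1,2,3,5,6}->{1,2,3}; V {1,2,3,4,5}->{2,3,4,5}
Constraint 2 (Z < X) on D(Z)={1,3,4,5,6} D(X)={1,2,3}: Z {1,3,4,5,6}->{1}; X {1,2,3}->{2,3}
So after constraint 2: D(Z) = {1}

Answer: {1}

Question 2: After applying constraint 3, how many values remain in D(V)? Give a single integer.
Constraint 1 (X < V) on D(X)={1,2,3,5,6} D(V)={1,2,3,4,5}: X {1,2,3,5,6}->{1,2,3}; V {1,2,3,4,5}->{2,3,4,5}
Constraint 2 (Z < X) on D(Z)={1,3,4,5,6} D(X)={1,2,3}: Z {1,3,4,5,6}->{1}; X {1,2,3}->{2,3}
Constraint 3 (X != V) on D(X)={2,3} D(V)={2,3,4,5}: no change
So after constraint 3: D(V)={2,3,4,5}, size = 4

Answer: 4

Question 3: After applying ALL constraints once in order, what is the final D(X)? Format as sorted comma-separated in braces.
Answer: {2,3}

Derivation:
Constraint 1 (X < V) on D(X)={1,2,3,5,6} D(V)={1,2,3,4,5}: X {1,2,3,5,6}->{1,2,3}; V {1,2,3,4,5}->{2,3,4,5}
Constraint 2 (Z < X) on D(Z)={1,3,4,5,6} D(X)={1,2,3}: Z {1,3,4,5,6}->{1}; X {1,2,3}->{2,3}
Constraint 3 (X != V) on D(X)={2,3} D(V)={2,3,4,5}: no change
So after all 3 constraints: D(X) = {2,3}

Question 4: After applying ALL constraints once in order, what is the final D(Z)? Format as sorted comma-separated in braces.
Answer: {1}

Derivation:
Constraint 1 (X < V) on D(X)={1,2,3,5,6} D(V)={1,2,3,4,5}: X {1,2,3,5,6}->{1,2,3}; V {1,2,3,4,5}->{2,3,4,5}
Constraint 2 (Z < X) on D(Z)={1,3,4,5,6} D(X)={1,2,3}: Z {1,3,4,5,6}->{1}; X {1,2,3}->{2,3}
Constraint 3 (X != V) on D(X)={2,3} D(V)={2,3,4,5}: no change
So after all 3 constraints: D(Z) = {1}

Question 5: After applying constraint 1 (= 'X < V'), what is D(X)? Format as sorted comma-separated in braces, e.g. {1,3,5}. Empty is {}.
Constraint 1 (X < V) on D(X)={1,2,3,5,6} D(V)={1,2,3,4,5}: X {1,2,3,5,6}->{1,2,3}; V {1,2,3,4,5}->{2,3,4,5}
So after constraint 1: D(X) = {1,2,3}

Answer: {1,2,3}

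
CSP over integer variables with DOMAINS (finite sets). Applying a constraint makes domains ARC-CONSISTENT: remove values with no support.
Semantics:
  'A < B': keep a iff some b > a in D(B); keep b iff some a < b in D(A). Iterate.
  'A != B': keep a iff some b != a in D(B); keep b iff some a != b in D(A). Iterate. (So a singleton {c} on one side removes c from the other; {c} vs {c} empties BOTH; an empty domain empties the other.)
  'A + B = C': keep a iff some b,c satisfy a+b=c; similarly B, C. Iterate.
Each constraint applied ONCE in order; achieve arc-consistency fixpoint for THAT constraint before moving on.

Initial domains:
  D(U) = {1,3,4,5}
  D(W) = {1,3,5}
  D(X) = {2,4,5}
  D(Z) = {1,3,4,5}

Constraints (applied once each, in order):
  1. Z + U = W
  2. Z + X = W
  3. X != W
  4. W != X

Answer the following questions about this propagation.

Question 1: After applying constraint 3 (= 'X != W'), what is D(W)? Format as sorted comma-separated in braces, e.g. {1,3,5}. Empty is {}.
Answer: {5}

Derivation:
Constraint 1 (Z + U = W) on D(Z)={1,3,4,5} D(U)={1,3,4,5} D(W)={1,3,5}: Z {1,3,4,5}->{1,4}; U {1,3,4,5}->{1,4}; W {1,3,5}->{5}
Constraint 2 (Z + X = W) on D(Z)={1,4} D(X)={2,4,5} D(W)={5}: Z {1,4}->{1}; X {2,4,5}->{4}
Constraint 3 (X != W) on D(X)={4} D(W)={5}: no change
So after constraint 3: D(W) = {5}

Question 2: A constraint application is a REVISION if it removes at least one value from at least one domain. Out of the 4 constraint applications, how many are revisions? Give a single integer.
Answer: 2

Derivation:
Constraint 1 (Z + U = W) on D(Z)={1,3,4,5} D(U)={1,3,4,5} D(W)={1,3,5}: Z {1,3,4,5}->{1,4}; U {1,3,4,5}->{1,4}; W {1,3,5}->{5} => REVISION
Constraint 2 (Z + X = W) on D(Z)={1,4} D(X)={2,4,5} D(W)={5}: Z {1,4}->{1}; X {2,4,5}->{4} => REVISION
Constraint 3 (X != W) on D(X)={4} D(W)={5}: no change => not a revision
Constraint 4 (W != X) on D(W)={5} D(X)={4}: no change => not a revision
Total revisions = 2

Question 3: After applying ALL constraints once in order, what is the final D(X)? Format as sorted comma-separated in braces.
Answer: {4}

Derivation:
Constraint 1 (Z + U = W) on D(Z)={1,3,4,5} D(U)={1,3,4,5} D(W)={1,3,5}: Z {1,3,4,5}->{1,4}; U {1,3,4,5}->{1,4}; W {1,3,5}->{5}
Constraint 2 (Z + X = W) on D(Z)={1,4} D(X)={2,4,5} D(W)={5}: Z {1,4}->{1}; X {2,4,5}->{4}
Constraint 3 (X != W) on D(X)={4} D(W)={5}: no change
Constraint 4 (W != X) on D(W)={5} D(X)={4}: no change
So after all 4 constraints: D(X) = {4}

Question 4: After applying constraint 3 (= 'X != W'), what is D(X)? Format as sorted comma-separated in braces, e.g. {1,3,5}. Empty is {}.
Answer: {4}

Derivation:
Constraint 1 (Z + U = W) on D(Z)={1,3,4,5} D(U)={1,3,4,5} D(W)={1,3,5}: Z {1,3,4,5}->{1,4}; U {1,3,4,5}->{1,4}; W {1,3,5}->{5}
Constraint 2 (Z + X = W) on D(Z)={1,4} D(X)={2,4,5} D(W)={5}: Z {1,4}->{1}; X {2,4,5}->{4}
Constraint 3 (X != W) on D(X)={4} D(W)={5}: no change
So after constraint 3: D(X) = {4}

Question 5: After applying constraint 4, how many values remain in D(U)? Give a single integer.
Constraint 1 (Z + U = W) on D(Z)={1,3,4,5} D(U)={1,3,4,5} D(W)={1,3,5}: Z {1,3,4,5}->{1,4}; U {1,3,4,5}->{1,4}; W {1,3,5}->{5}
Constraint 2 (Z + X = W) on D(Z)={1,4} D(X)={2,4,5} D(W)={5}: Z {1,4}->{1}; X {2,4,5}->{4}
Constraint 3 (X != W) on D(X)={4} D(W)={5}: no change
Constraint 4 (W != X) on D(W)={5} D(X)={4}: no change
So after constraint 4: D(U)={1,4}, size = 2

Answer: 2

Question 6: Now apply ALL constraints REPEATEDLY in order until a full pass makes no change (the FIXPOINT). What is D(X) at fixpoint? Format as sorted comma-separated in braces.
Answer: {4}

Derivation:
pass 0 (initial): D(X)={2,4,5}
pass 1: U {1,3,4,5}->{1,4}; W {1,3,5}->{5}; X {2,4,5}->{4}; Z {1,3,4,5}->{1}
pass 2: U {1,4}->{4}
pass 3: no change
Fixpoint after 3 passes: D(X) = {4}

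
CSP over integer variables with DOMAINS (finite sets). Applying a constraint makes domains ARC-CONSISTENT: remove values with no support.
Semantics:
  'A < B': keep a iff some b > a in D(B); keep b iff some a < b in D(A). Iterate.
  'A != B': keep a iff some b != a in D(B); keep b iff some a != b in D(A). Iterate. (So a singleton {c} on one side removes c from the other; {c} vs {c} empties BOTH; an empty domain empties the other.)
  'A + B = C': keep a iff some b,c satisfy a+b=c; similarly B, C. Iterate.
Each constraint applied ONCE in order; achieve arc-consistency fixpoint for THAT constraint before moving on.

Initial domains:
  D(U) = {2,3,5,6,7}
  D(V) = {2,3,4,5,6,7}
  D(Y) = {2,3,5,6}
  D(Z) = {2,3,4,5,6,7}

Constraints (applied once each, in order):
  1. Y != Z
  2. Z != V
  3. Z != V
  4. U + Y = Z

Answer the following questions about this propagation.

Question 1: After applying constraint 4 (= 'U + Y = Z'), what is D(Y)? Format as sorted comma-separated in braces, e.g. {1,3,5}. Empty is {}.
Answer: {2,3,5}

Derivation:
Constraint 1 (Y != Z) on D(Y)={2,3,5,6} D(Z)={2,3,4,5,6,7}: no change
Constraint 2 (Z != V) on D(Z)={2,3,4,5,6,7} D(V)={2,3,4,5,6,7}: no change
Constraint 3 (Z != V) on D(Z)={2,3,4,5,6,7} D(V)={2,3,4,5,6,7}: no change
Constraint 4 (U + Y = Z) on D(U)={2,3,5,6,7} D(Y)={2,3,5,6} D(Z)={2,3,4,5,6,7}: U {2,3,5,6,7}->{2,3,5}; Y {2,3,5,6}->{2,3,5}; Z {2,3,4,5,6,7}->{4,5,6,7}
So after constraint 4: D(Y) = {2,3,5}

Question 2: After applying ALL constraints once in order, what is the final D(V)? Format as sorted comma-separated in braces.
Constraint 1 (Y != Z) on D(Y)={2,3,5,6} D(Z)={2,3,4,5,6,7}: no change
Constraint 2 (Z != V) on D(Z)={2,3,4,5,6,7} D(V)={2,3,4,5,6,7}: no change
Constraint 3 (Z != V) on D(Z)={2,3,4,5,6,7} D(V)={2,3,4,5,6,7}: no change
Constraint 4 (U + Y = Z) on D(U)={2,3,5,6,7} D(Y)={2,3,5,6} D(Z)={2,3,4,5,6,7}: U {2,3,5,6,7}->{2,3,5}; Y {2,3,5,6}->{2,3,5}; Z {2,3,4,5,6,7}->{4,5,6,7}
So after all 4 constraints: D(V) = {2,3,4,5,6,7}

Answer: {2,3,4,5,6,7}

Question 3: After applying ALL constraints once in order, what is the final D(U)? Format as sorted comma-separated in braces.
Answer: {2,3,5}

Derivation:
Constraint 1 (Y != Z) on D(Y)={2,3,5,6} D(Z)={2,3,4,5,6,7}: no change
Constraint 2 (Z != V) on D(Z)={2,3,4,5,6,7} D(V)={2,3,4,5,6,7}: no change
Constraint 3 (Z != V) on D(Z)={2,3,4,5,6,7} D(V)={2,3,4,5,6,7}: no change
Constraint 4 (U + Y = Z) on D(U)={2,3,5,6,7} D(Y)={2,3,5,6} D(Z)={2,3,4,5,6,7}: U {2,3,5,6,7}->{2,3,5}; Y {2,3,5,6}->{2,3,5}; Z {2,3,4,5,6,7}->{4,5,6,7}
So after all 4 constraints: D(U) = {2,3,5}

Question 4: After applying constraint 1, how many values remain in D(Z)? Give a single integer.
Answer: 6

Derivation:
Constraint 1 (Y != Z) on D(Y)={2,3,5,6} D(Z)={2,3,4,5,6,7}: no change
So after constraint 1: D(Z)={2,3,4,5,6,7}, size = 6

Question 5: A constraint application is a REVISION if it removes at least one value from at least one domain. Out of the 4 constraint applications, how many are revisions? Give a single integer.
Constraint 1 (Y != Z) on D(Y)={2,3,5,6} D(Z)={2,3,4,5,6,7}: no change => not a revision
Constraint 2 (Z != V) on D(Z)={2,3,4,5,6,7} D(V)={2,3,4,5,6,7}: no change => not a revision
Constraint 3 (Z != V) on D(Z)={2,3,4,5,6,7} D(V)={2,3,4,5,6,7}: no change => not a revision
Constraint 4 (U + Y = Z) on D(U)={2,3,5,6,7} D(Y)={2,3,5,6} D(Z)={2,3,4,5,6,7}: U {2,3,5,6,7}->{2,3,5}; Y {2,3,5,6}->{2,3,5}; Z {2,3,4,5,6,7}->{4,5,6,7} => REVISION
Total revisions = 1

Answer: 1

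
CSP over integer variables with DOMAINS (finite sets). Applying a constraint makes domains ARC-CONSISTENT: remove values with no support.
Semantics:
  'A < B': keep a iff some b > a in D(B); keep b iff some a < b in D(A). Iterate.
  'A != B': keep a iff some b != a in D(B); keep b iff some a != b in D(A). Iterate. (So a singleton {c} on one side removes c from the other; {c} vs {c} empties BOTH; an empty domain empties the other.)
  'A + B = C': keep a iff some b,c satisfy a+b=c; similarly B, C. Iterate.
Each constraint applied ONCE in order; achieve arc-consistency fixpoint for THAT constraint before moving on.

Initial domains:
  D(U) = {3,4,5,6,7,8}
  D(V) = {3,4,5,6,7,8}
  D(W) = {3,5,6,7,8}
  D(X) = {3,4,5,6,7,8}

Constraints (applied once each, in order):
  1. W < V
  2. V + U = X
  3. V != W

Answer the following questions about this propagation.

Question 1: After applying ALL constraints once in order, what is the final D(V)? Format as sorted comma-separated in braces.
Answer: {4,5}

Derivation:
Constraint 1 (W < V) on D(W)={3,5,6,7,8} D(V)={3,4,5,6,7,8}: W {3,5,6,7,8}->{3,5,6,7}; V {3,4,5,6,7,8}->{4,5,6,7,8}
Constraint 2 (V + U = X) on D(V)={4,5,6,7,8} D(U)={3,4,5,6,7,8} D(X)={3,4,5,6,7,8}: V {4,5,6,7,8}->{4,5}; U {3,4,5,6,7,8}->{3,4}; X {3,4,5,6,7,8}->{7,8}
Constraint 3 (V != W) on D(V)={4,5} D(W)={3,5,6,7}: no change
So after all 3 constraints: D(V) = {4,5}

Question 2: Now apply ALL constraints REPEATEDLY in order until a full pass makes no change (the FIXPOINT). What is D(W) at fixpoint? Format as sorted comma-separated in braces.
Answer: {3}

Derivation:
pass 0 (initial): D(W)={3,5,6,7,8}
pass 1: U {3,4,5,6,7,8}->{3,4}; V {3,4,5,6,7,8}->{4,5}; W {3,5,6,7,8}->{3,5,6,7}; X {3,4,5,6,7,8}->{7,8}
pass 2: W {3,5,6,7}->{3}
pass 3: no change
Fixpoint after 3 passes: D(W) = {3}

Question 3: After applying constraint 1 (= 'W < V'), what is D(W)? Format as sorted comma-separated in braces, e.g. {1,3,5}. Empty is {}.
Answer: {3,5,6,7}

Derivation:
Constraint 1 (W < V) on D(W)={3,5,6,7,8} D(V)={3,4,5,6,7,8}: W {3,5,6,7,8}->{3,5,6,7}; V {3,4,5,6,7,8}->{4,5,6,7,8}
So after constraint 1: D(W) = {3,5,6,7}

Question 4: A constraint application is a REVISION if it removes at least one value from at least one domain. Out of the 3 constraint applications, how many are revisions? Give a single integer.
Answer: 2

Derivation:
Constraint 1 (W < V) on D(W)={3,5,6,7,8} D(V)={3,4,5,6,7,8}: W {3,5,6,7,8}->{3,5,6,7}; V {3,4,5,6,7,8}->{4,5,6,7,8} => REVISION
Constraint 2 (V + U = X) on D(V)={4,5,6,7,8} D(U)={3,4,5,6,7,8} D(X)={3,4,5,6,7,8}: V {4,5,6,7,8}->{4,5}; U {3,4,5,6,7,8}->{3,4}; X {3,4,5,6,7,8}->{7,8} => REVISION
Constraint 3 (V != W) on D(V)={4,5} D(W)={3,5,6,7}: no change => not a revision
Total revisions = 2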